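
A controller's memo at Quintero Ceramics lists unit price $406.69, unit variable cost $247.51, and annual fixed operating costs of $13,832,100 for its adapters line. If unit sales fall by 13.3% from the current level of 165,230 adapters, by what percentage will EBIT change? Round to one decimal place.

-28.1%

At 165,230 units, contribution = 165,230 × $159.18 = $26,301,311.40.
Subtracting fixed costs: EBIT = $26,301,311.40 − $13,832,100 = $12,469,211.40.
So DOL = total CM / EBIT = $26,301,311.40 / $12,469,211.40 = 2.1093.
So EBIT moves 2.1093 × (-13.3%) = -28.1%.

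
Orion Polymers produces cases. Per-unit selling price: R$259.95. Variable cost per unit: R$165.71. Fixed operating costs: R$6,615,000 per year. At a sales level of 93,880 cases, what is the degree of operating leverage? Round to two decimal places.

3.96

At 93,880 units, contribution = 93,880 × R$94.24 = R$8,847,251.20.
Subtracting fixed costs: EBIT = R$8,847,251.20 − R$6,615,000 = R$2,232,251.20.
So DOL = total CM / EBIT = R$8,847,251.20 / R$2,232,251.20 = 3.9634.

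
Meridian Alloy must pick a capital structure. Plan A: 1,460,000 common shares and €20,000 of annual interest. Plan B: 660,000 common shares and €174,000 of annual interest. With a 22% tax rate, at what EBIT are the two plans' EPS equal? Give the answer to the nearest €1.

€301,050

At indifference, (EBIT − 20,000)(1 − t)/1,460,000 = (EBIT − 174,000)(1 − t)/660,000.
Cancelling (1 − t) and cross-multiplying: 660,000·(EBIT − 20,000) = 1,460,000·(EBIT − 174,000).
EBIT × (1,460,000 − 660,000) = 174,000 × 1,460,000 − 20,000 × 660,000 = 240,840,000,000, so EBIT = 240,840,000,000 ÷ 800,000 = 301,050.00.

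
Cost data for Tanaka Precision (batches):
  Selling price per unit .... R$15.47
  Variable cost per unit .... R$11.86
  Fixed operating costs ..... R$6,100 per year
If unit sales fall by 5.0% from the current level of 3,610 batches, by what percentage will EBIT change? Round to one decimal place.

-9.4%

Contribution at this volume is 3,610 × R$3.61 = R$13,032.10.
Subtracting fixed costs: EBIT = R$13,032.10 − R$6,100 = R$6,932.10.
Degree of operating leverage = R$13,032.10 / R$6,932.10 = 1.8800.
Operating income changes by 1.8800 × -5.0% = -9.4%.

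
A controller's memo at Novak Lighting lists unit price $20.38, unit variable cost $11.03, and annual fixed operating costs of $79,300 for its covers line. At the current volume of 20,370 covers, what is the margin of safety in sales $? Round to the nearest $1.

$242,292

Unit CM = price − variable cost = $20.38 − $11.03 = $9.35. Break-even units = $79,300 ÷ $9.35 = 8,481.28; break-even revenue = 8,481.28 × $20.38 = $172,848.56.
Current sales = 20,370 × $20.38 = $415,140.60.
Margin of safety = $415,140.60 − $172,848.56 = $242,292.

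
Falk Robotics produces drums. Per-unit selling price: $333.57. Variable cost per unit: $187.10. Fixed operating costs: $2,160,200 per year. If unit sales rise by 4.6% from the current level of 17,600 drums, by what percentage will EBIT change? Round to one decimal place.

+28.4%

At 17,600 units, contribution = 17,600 × $146.47 = $2,577,872.00.
Subtracting fixed costs: EBIT = $2,577,872.00 − $2,160,200 = $417,672.00.
Degree of operating leverage = $2,577,872.00 / $417,672.00 = 6.1720.
Operating income changes by 6.1720 × +4.6% = +28.4%.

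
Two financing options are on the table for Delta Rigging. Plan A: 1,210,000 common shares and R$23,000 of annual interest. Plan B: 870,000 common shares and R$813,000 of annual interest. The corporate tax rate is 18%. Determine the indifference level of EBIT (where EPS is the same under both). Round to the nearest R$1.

Set EPS_A = EPS_B: (EBIT − R$23,000)(1 − 0.18) ÷ 1,210,000 = (EBIT − R$813,000)(1 − 0.18) ÷ 870,000.
The (1 − t) factor cancels: (EBIT − 23,000) × 870,000 = (EBIT − 813,000) × 1,210,000.
Solving, EBIT = (813,000·1,210,000 − 23,000·870,000) / (1,210,000 − 870,000) = 963,720,000,000 / 340,000 = 2,834,470.59.

R$2,834,471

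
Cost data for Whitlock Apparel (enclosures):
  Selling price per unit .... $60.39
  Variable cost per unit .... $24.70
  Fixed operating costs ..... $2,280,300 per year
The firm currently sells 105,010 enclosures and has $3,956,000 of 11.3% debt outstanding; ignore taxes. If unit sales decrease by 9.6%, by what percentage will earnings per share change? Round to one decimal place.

Total contribution margin = 105,010 × $35.69 = $3,747,806.90.
Subtracting fixed costs: EBIT = $3,747,806.90 − $2,280,300 = $1,467,506.90.
After interest of $447,028.00, pre-tax earnings = $1,020,478.90.
Degree of combined leverage = contribution ÷ (EBIT − I) = $3,747,806.90 ÷ $1,020,478.90 = 3.6726.
EPS therefore changes by 3.6726 × (-9.6%) = -35.3%.

-35.3%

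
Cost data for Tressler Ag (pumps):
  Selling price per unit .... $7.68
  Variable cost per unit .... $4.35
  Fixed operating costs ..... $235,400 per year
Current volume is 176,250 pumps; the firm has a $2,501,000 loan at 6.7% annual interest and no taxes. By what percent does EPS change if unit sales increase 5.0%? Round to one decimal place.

+16.0%

At 176,250 units, contribution = 176,250 × $3.33 = $586,912.50.
Subtracting fixed costs: EBIT = $586,912.50 − $235,400 = $351,512.50.
After interest of $167,567.00, pre-tax earnings = $183,945.50.
DCL = total CM / (EBIT − I) = $586,912.50 / $183,945.50 = 3.1907.
%ΔEPS = DCL × %ΔSales = 3.1907 × +5.0% = +16.0%.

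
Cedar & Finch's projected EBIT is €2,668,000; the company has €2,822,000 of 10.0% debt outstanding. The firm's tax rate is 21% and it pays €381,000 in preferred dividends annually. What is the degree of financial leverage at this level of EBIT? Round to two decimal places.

Annual interest charges come to €282,200.00.
Pre-tax preferred-dividend burden = €381,000 ÷ (1 − 0.21) = €482,278.48.
DFL = EBIT ÷ [EBIT − I − D_p/(1−t)] = €2,668,000 ÷ [€2,668,000 − €282,200.00 − €482,278.48] = €2,668,000 ÷ €1,903,521.52 = 1.4016.

1.40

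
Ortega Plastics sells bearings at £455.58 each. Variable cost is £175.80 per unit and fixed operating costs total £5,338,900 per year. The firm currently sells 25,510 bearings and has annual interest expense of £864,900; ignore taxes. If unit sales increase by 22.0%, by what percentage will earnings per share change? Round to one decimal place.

+168.2%

At 25,510 units, contribution = 25,510 × £279.78 = £7,137,187.80.
EBIT = £7,137,187.80 − £5,338,900 = £1,798,287.80.
Interest = £864,900.00, so EBIT − I = £933,387.80.
DCL = total CM / (EBIT − I) = £7,137,187.80 / £933,387.80 = 7.6465.
%ΔEPS = DCL × %ΔSales = 7.6465 × +22.0% = +168.2%.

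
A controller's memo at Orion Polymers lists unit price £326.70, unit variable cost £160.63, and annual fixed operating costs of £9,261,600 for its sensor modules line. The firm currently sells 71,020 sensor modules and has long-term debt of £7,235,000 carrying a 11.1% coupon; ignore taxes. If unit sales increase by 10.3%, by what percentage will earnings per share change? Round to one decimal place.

At 71,020 units, contribution = 71,020 × £166.07 = £11,794,291.40.
EBIT = £11,794,291.40 − £9,261,600 = £2,532,691.40.
Interest = £803,085.00, so EBIT − I = £1,729,606.40.
Degree of combined leverage = contribution ÷ (EBIT − I) = £11,794,291.40 ÷ £1,729,606.40 = 6.8191.
EPS therefore changes by 6.8191 × (+10.3%) = +70.2%.

+70.2%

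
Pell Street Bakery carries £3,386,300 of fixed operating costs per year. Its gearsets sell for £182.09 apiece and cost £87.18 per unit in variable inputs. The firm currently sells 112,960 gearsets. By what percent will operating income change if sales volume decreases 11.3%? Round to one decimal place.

Total contribution margin = 112,960 × £94.91 = £10,721,033.60.
EBIT = £10,721,033.60 − £3,386,300 = £7,334,733.60.
DOL = contribution ÷ EBIT = £10,721,033.60 ÷ £7,334,733.60 = 1.4617.
Operating income changes by 1.4617 × -11.3% = -16.5%.

-16.5%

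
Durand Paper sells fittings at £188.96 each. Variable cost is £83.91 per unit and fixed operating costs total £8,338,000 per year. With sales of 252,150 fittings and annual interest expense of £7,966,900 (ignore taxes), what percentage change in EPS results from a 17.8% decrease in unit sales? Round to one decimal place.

Contribution at this volume is 252,150 × £105.05 = £26,488,357.50.
Operating income = contribution − fixed costs = £26,488,357.50 − £8,338,000 = £18,150,357.50.
After interest of £7,966,900.00, pre-tax earnings = £10,183,457.50.
DCL = total CM / (EBIT − I) = £26,488,357.50 / £10,183,457.50 = 2.6011.
%ΔEPS = DCL × %ΔSales = 2.6011 × -17.8% = -46.3%.

-46.3%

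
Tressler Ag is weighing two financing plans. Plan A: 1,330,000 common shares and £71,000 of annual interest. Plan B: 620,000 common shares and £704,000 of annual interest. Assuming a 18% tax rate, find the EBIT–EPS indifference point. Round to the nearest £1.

£1,256,761

At indifference, (EBIT − 71,000)(1 − t)/1,330,000 = (EBIT − 704,000)(1 − t)/620,000.
Cancelling (1 − t) and cross-multiplying: 620,000·(EBIT − 71,000) = 1,330,000·(EBIT − 704,000).
EBIT × (1,330,000 − 620,000) = 704,000 × 1,330,000 − 71,000 × 620,000 = 892,300,000,000, so EBIT = 892,300,000,000 ÷ 710,000 = 1,256,760.56.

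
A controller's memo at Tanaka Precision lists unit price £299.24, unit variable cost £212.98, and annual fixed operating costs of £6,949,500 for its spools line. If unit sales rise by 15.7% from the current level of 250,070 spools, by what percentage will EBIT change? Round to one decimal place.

+23.2%

Total contribution margin = 250,070 × £86.26 = £21,571,038.20.
Operating income = contribution − fixed costs = £21,571,038.20 − £6,949,500 = £14,621,538.20.
Degree of operating leverage = £21,571,038.20 / £14,621,538.20 = 1.4753.
Operating income changes by 1.4753 × +15.7% = +23.2%.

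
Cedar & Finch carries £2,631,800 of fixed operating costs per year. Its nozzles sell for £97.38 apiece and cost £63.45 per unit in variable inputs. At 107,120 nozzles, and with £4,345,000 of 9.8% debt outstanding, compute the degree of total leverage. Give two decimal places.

6.30

Contribution at this volume is 107,120 × £33.93 = £3,634,581.60.
Subtracting fixed costs: EBIT = £3,634,581.60 − £2,631,800 = £1,002,781.60. Interest = £425,810.00.
DOL = £3,634,581.60 ÷ £1,002,781.60 = 3.6245; DFL = £1,002,781.60 ÷ £576,971.60 = 1.7380.
Combined leverage = 3.6245 × 1.7380 = 6.2994.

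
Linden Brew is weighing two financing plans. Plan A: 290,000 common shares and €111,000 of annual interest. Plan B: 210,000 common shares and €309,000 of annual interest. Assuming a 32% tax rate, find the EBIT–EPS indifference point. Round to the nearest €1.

Set EPS_A = EPS_B: (EBIT − €111,000)(1 − 0.32) ÷ 290,000 = (EBIT − €309,000)(1 − 0.32) ÷ 210,000.
Cancelling (1 − t) and cross-multiplying: 210,000·(EBIT − 111,000) = 290,000·(EBIT − 309,000).
Solving, EBIT = (309,000·290,000 − 111,000·210,000) / (290,000 − 210,000) = 66,300,000,000 / 80,000 = 828,750.00.

€828,750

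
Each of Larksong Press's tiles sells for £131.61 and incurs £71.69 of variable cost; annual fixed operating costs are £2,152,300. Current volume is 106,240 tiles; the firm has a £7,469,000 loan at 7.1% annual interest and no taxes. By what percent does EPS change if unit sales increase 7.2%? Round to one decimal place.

+12.4%

Total contribution margin = 106,240 × £59.92 = £6,365,900.80.
Subtracting fixed costs: EBIT = £6,365,900.80 − £2,152,300 = £4,213,600.80.
After interest of £530,299.00, pre-tax earnings = £3,683,301.80.
Degree of combined leverage = contribution ÷ (EBIT − I) = £6,365,900.80 ÷ £3,683,301.80 = 1.7283.
%ΔEPS = DCL × %ΔSales = 1.7283 × +7.2% = +12.4%.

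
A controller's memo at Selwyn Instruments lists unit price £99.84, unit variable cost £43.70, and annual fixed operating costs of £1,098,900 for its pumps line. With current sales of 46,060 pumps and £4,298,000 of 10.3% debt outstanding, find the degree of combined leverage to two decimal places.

2.48

At 46,060 units, contribution = 46,060 × £56.14 = £2,585,808.40.
Subtracting fixed costs: EBIT = £2,585,808.40 − £1,098,900 = £1,486,908.40. Interest = £442,694.00.
DOL = £2,585,808.40 ÷ £1,486,908.40 = 1.7391; DFL = £1,486,908.40 ÷ £1,044,214.40 = 1.4239.
Combined leverage = 1.7391 × 1.4239 = 2.4763.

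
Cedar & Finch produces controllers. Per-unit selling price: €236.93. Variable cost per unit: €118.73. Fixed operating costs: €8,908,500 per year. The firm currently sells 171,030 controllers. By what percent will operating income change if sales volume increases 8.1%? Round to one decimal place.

Contribution at this volume is 171,030 × €118.20 = €20,215,746.00.
EBIT = €20,215,746.00 − €8,908,500 = €11,307,246.00.
So DOL = total CM / EBIT = €20,215,746.00 / €11,307,246.00 = 1.7879.
Operating income changes by 1.7879 × +8.1% = +14.5%.

+14.5%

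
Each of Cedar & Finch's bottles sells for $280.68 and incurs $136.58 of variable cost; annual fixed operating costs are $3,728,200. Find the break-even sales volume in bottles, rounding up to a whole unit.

25,873 bottles

Contribution margin per unit = $280.68 − $136.58 = $144.10.
Units to break even: $3,728,200 ÷ $144.10 = 25,872.31, rounded up to 25,873.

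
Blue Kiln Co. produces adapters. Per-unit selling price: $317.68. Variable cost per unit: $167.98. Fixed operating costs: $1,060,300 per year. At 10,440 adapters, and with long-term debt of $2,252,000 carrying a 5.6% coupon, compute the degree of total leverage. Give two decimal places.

At 10,440 units, contribution = 10,440 × $149.70 = $1,562,868.00.
EBIT = $1,562,868.00 − $1,060,300 = $502,568.00. Interest = $126,112.00, so EBIT − I = $376,456.00.
Degree of total leverage = total CM / (EBIT − interest) = $1,562,868.00 / $376,456.00 = 4.1515.

4.15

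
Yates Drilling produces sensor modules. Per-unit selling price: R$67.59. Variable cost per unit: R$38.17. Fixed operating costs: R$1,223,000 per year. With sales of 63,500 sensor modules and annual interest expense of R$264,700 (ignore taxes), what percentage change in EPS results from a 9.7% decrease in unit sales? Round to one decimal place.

-47.6%

Total contribution margin = 63,500 × R$29.42 = R$1,868,170.00.
EBIT = R$1,868,170.00 − R$1,223,000 = R$645,170.00.
Interest = R$264,700.00, so EBIT − I = R$380,470.00.
Degree of combined leverage = contribution ÷ (EBIT − I) = R$1,868,170.00 ÷ R$380,470.00 = 4.9102.
%ΔEPS = DCL × %ΔSales = 4.9102 × -9.7% = -47.6%.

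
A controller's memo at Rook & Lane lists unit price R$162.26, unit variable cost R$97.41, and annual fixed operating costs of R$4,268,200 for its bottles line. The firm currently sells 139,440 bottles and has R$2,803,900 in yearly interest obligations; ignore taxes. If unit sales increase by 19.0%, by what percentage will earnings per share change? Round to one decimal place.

+87.2%

At 139,440 units, contribution = 139,440 × R$64.85 = R$9,042,684.00.
Subtracting fixed costs: EBIT = R$9,042,684.00 − R$4,268,200 = R$4,774,484.00.
Interest = R$2,803,900.00, so EBIT − I = R$1,970,584.00.
DCL = total CM / (EBIT − I) = R$9,042,684.00 / R$1,970,584.00 = 4.5888.
EPS therefore changes by 4.5888 × (+19.0%) = +87.2%.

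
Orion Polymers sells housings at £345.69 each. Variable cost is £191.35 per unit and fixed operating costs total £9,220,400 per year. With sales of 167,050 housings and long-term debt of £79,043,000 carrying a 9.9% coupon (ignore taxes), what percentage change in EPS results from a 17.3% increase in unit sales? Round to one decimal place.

+51.1%

At 167,050 units, contribution = 167,050 × £154.34 = £25,782,497.00.
Subtracting fixed costs: EBIT = £25,782,497.00 − £9,220,400 = £16,562,097.00.
Interest = £7,825,257.00, so EBIT − I = £8,736,840.00.
DCL = total CM / (EBIT − I) = £25,782,497.00 / £8,736,840.00 = 2.9510.
%ΔEPS = DCL × %ΔSales = 2.9510 × +17.3% = +51.1%.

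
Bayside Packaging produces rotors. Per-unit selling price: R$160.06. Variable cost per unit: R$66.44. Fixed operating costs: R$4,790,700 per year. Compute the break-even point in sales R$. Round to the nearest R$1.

Contribution margin per unit = R$160.06 − R$66.44 = R$93.62, a CM ratio of R$93.62 ÷ R$160.06 = 0.5849.
Break-even revenue = fixed costs × price ÷ CM = R$4,790,700 × R$160.06 ÷ R$93.62 = R$8,190,552.

R$8,190,552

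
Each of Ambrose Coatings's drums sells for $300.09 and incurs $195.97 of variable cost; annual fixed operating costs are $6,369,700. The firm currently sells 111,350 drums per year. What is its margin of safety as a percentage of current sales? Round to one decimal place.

45.1%

Unit CM = price − variable cost = $300.09 − $195.97 = $104.12. Break-even units = $6,369,700 ÷ $104.12 = 61,176.53; break-even revenue = 61,176.53 × $300.09 = $18,358,464.01.
Actual sales revenue = 111,350 × $300.09 = $33,415,021.50.
Margin of safety = ($33,415,021.50 − $18,358,464.01) ÷ $33,415,021.50 = 45.1%.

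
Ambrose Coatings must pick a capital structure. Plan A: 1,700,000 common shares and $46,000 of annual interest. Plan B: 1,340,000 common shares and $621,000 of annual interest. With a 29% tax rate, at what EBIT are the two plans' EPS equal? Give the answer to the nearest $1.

At indifference, (EBIT − 46,000)(1 − t)/1,700,000 = (EBIT − 621,000)(1 − t)/1,340,000.
The (1 − t) factor cancels: (EBIT − 46,000) × 1,340,000 = (EBIT − 621,000) × 1,700,000.
Solving, EBIT = (621,000·1,700,000 − 46,000·1,340,000) / (1,700,000 − 1,340,000) = 994,060,000,000 / 360,000 = 2,761,277.78.

$2,761,278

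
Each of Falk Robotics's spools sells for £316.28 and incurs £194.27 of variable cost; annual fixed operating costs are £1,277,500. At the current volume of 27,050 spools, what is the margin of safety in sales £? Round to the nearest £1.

£5,243,779

Unit CM = price − variable cost = £316.28 − £194.27 = £122.01. Break-even units = £1,277,500 ÷ £122.01 = 10,470.45; break-even revenue = 10,470.45 × £316.28 = £3,311,594.95.
Current sales = 27,050 × £316.28 = £8,555,374.00.
Margin of safety = £8,555,374.00 − £3,311,594.95 = £5,243,779.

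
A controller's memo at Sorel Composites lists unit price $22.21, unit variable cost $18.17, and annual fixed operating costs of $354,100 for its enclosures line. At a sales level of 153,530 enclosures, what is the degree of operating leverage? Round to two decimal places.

2.33

Total contribution margin = 153,530 × $4.04 = $620,261.20.
Subtracting fixed costs: EBIT = $620,261.20 − $354,100 = $266,161.20.
Degree of operating leverage = $620,261.20 / $266,161.20 = 2.3304.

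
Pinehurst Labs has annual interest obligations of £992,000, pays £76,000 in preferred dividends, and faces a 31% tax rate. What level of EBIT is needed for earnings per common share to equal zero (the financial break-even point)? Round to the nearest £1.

Preferred dividends are paid after tax, so their pre-tax equivalent is £76,000 ÷ (1 − 0.31) = £110,144.93.
Financial break-even EBIT = interest + D_p ÷ (1 − t) = £992,000 + £110,144.93 = £1,102,144.93.

£1,102,145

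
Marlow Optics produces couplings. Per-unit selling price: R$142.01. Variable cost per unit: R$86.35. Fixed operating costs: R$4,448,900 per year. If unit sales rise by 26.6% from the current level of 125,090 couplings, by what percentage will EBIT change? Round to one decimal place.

+73.7%

Total contribution margin = 125,090 × R$55.66 = R$6,962,509.40.
Subtracting fixed costs: EBIT = R$6,962,509.40 − R$4,448,900 = R$2,513,609.40.
DOL = contribution ÷ EBIT = R$6,962,509.40 ÷ R$2,513,609.40 = 2.7699.
So EBIT moves 2.7699 × (+26.6%) = +73.7%.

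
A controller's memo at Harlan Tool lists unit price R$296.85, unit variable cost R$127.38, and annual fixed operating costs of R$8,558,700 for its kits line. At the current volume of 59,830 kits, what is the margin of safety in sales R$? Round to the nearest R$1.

R$2,768,796

Contribution margin per unit = R$296.85 − R$127.38 = R$169.47. Break-even units = R$8,558,700 ÷ R$169.47 = 50,502.74; break-even revenue = 50,502.74 × R$296.85 = R$14,991,739.51.
Actual sales revenue = 59,830 × R$296.85 = R$17,760,535.50.
Margin of safety = R$17,760,535.50 − R$14,991,739.51 = R$2,768,796.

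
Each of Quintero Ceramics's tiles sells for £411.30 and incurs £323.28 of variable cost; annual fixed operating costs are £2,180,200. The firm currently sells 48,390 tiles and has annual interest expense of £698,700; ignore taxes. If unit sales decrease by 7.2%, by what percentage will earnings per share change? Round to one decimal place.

-22.2%

Total contribution margin = 48,390 × £88.02 = £4,259,287.80.
Subtracting fixed costs: EBIT = £4,259,287.80 − £2,180,200 = £2,079,087.80.
After interest of £698,700.00, pre-tax earnings = £1,380,387.80.
DCL = total CM / (EBIT − I) = £4,259,287.80 / £1,380,387.80 = 3.0856.
EPS therefore changes by 3.0856 × (-7.2%) = -22.2%.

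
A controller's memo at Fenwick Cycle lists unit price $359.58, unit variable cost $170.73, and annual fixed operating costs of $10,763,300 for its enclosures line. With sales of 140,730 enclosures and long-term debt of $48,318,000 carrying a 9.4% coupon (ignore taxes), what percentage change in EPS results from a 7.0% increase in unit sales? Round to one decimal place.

Contribution at this volume is 140,730 × $188.85 = $26,576,860.50.
Operating income = contribution − fixed costs = $26,576,860.50 − $10,763,300 = $15,813,560.50.
Interest = $4,541,892.00, so EBIT − I = $11,271,668.50.
DCL = total CM / (EBIT − I) = $26,576,860.50 / $11,271,668.50 = 2.3578.
EPS therefore changes by 2.3578 × (+7.0%) = +16.5%.

+16.5%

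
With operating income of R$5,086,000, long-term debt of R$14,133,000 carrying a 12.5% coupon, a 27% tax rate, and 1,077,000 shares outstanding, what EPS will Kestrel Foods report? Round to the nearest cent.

R$2.25

Pre-tax income = R$5,086,000 − R$1,766,625.00 = R$3,319,375.00.
After tax at 27%: net income = R$3,319,375.00 × 0.73 = R$2,423,143.75.
Per share: R$2,423,143.75 / 1,077,000 shares = R$2.25.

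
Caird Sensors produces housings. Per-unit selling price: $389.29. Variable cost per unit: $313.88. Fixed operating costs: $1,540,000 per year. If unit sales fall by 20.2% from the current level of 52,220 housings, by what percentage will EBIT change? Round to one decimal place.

Total contribution margin = 52,220 × $75.41 = $3,937,910.20.
Operating income = contribution − fixed costs = $3,937,910.20 − $1,540,000 = $2,397,910.20.
So DOL = total CM / EBIT = $3,937,910.20 / $2,397,910.20 = 1.6422.
So EBIT moves 1.6422 × (-20.2%) = -33.2%.

-33.2%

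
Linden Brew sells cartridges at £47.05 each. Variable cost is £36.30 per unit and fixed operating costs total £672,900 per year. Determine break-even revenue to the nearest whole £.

CM per unit = £47.05 − £36.30 = £10.75; CM ratio = £10.75 / £47.05 = 0.2285.
Break-even revenue = fixed costs × price ÷ CM = £672,900 × £47.05 ÷ £10.75 = £2,945,111.

£2,945,111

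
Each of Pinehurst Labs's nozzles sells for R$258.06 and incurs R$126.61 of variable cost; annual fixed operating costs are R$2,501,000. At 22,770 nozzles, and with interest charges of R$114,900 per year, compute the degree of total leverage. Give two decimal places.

7.93

At 22,770 units, contribution = 22,770 × R$131.45 = R$2,993,116.50.
Operating income = contribution − fixed costs = R$2,993,116.50 − R$2,501,000 = R$492,116.50. Interest = R$114,900.00.
DOL = R$2,993,116.50 ÷ R$492,116.50 = 6.0821; DFL = R$492,116.50 ÷ R$377,216.50 = 1.3046.
Combined leverage = 6.0821 × 1.3046 = 7.9347.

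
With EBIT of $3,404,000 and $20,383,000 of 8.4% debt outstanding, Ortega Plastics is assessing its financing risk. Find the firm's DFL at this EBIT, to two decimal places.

2.01

Interest = $1,712,172.00.
DFL = EBIT ÷ (EBIT − I) = $3,404,000 ÷ ($3,404,000 − $1,712,172.00) = $3,404,000 ÷ $1,691,828.00 = 2.0120.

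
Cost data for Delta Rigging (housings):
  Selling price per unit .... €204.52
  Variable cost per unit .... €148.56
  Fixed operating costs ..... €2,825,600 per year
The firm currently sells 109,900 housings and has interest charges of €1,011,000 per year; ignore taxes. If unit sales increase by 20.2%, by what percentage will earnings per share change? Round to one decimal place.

Contribution at this volume is 109,900 × €55.96 = €6,150,004.00.
EBIT = €6,150,004.00 − €2,825,600 = €3,324,404.00.
After interest of €1,011,000.00, pre-tax earnings = €2,313,404.00.
Degree of combined leverage = contribution ÷ (EBIT − I) = €6,150,004.00 ÷ €2,313,404.00 = 2.6584.
EPS therefore changes by 2.6584 × (+20.2%) = +53.7%.

+53.7%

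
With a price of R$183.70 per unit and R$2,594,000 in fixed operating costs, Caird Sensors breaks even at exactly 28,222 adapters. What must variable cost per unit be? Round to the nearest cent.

Contribution per unit must be FC / Q = R$2,594,000 / 28,222 = R$91.9141.
Hence VC = price − CM = R$183.70 − R$91.9141 = R$91.79.

R$91.79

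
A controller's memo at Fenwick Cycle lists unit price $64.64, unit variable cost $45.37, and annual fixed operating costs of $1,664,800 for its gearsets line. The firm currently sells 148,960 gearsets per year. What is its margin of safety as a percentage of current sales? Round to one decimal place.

42.0%

Each unit contributes $64.64 − $45.37 = $19.27. Break-even units = $1,664,800 ÷ $19.27 = 86,393.36; break-even revenue = 86,393.36 × $64.64 = $5,584,466.63.
Current sales = 148,960 × $64.64 = $9,628,774.40.
Margin of safety = ($9,628,774.40 − $5,584,466.63) ÷ $9,628,774.40 = 42.0%.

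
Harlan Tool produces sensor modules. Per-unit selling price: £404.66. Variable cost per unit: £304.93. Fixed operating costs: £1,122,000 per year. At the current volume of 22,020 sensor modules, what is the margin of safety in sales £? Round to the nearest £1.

Contribution margin per unit = £404.66 − £304.93 = £99.73. Break-even units = £1,122,000 ÷ £99.73 = 11,250.38; break-even revenue = 11,250.38 × £404.66 = £4,552,577.16.
Current sales = 22,020 × £404.66 = £8,910,613.20.
Margin of safety = £8,910,613.20 − £4,552,577.16 = £4,358,036.

£4,358,036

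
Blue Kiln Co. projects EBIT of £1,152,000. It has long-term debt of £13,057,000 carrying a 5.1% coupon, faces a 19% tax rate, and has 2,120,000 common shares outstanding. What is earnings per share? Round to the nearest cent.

£0.19

Interest = £665,907.00, so EBT = £1,152,000 − £665,907.00 = £486,093.00.
After tax at 19%: net income = £486,093.00 × 0.81 = £393,735.33.
Per share: £393,735.33 / 2,120,000 shares = £0.19.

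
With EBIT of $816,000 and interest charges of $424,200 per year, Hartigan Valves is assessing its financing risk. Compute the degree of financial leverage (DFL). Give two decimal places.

Interest = $424,200.00.
Degree of financial leverage = EBIT / (EBIT − interest) = $816,000 / $391,800.00 = 2.0827.

2.08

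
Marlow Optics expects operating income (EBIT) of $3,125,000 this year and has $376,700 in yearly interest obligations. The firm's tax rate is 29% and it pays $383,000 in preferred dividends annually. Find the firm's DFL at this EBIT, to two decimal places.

1.41

Annual interest charges come to $376,700.00.
Pre-tax preferred-dividend burden = $383,000 ÷ (1 − 0.29) = $539,436.62.
DFL = EBIT ÷ [EBIT − I − D_p/(1−t)] = $3,125,000 ÷ [$3,125,000 − $376,700.00 − $539,436.62] = $3,125,000 ÷ $2,208,863.38 = 1.4148.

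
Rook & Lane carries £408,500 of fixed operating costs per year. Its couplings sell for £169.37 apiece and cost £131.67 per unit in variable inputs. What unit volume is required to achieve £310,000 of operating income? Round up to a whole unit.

19,059 couplings

Contribution margin per unit = £169.37 − £131.67 = £37.70.
Required volume = (fixed costs + target profit) ÷ CM = (£408,500 + £310,000) ÷ £37.70 = 19,058.36, so 19,059 couplings.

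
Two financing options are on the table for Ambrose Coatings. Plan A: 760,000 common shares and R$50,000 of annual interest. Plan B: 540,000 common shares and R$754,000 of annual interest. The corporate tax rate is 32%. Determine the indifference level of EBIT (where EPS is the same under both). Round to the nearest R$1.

R$2,482,000

Set EPS_A = EPS_B: (EBIT − R$50,000)(1 − 0.32) ÷ 760,000 = (EBIT − R$754,000)(1 − 0.32) ÷ 540,000.
Cancelling (1 − t) and cross-multiplying: 540,000·(EBIT − 50,000) = 760,000·(EBIT − 754,000).
EBIT × (760,000 − 540,000) = 754,000 × 760,000 − 50,000 × 540,000 = 546,040,000,000, so EBIT = 546,040,000,000 ÷ 220,000 = 2,482,000.00.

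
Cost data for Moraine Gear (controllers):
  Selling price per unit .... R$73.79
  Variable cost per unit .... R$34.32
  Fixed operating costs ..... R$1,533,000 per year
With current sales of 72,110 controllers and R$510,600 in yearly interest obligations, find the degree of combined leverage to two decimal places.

Total contribution margin = 72,110 × R$39.47 = R$2,846,181.70.
Operating income = contribution − fixed costs = R$2,846,181.70 − R$1,533,000 = R$1,313,181.70. Interest = R$510,600.00, so EBIT − I = R$802,581.70.
DCL = contribution ÷ (EBIT − I) = R$2,846,181.70 ÷ R$802,581.70 = 3.5463.

3.55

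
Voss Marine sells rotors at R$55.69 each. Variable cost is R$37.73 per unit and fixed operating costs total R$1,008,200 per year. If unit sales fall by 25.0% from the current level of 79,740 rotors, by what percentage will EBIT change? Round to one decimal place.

Contribution at this volume is 79,740 × R$17.96 = R$1,432,130.40.
EBIT = R$1,432,130.40 − R$1,008,200 = R$423,930.40.
So DOL = total CM / EBIT = R$1,432,130.40 / R$423,930.40 = 3.3782.
%ΔEBIT = DOL × %ΔSales = 3.3782 × -25.0% = -84.5%.

-84.5%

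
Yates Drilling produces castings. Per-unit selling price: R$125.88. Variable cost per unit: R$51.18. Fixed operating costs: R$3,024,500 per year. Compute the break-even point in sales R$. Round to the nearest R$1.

R$5,096,708

Contribution margin per unit = R$125.88 − R$51.18 = R$74.70, a CM ratio of R$74.70 ÷ R$125.88 = 0.5934.
Break-even sales = FC ÷ CM ratio = R$3,024,500 × R$125.88 / R$74.70 = R$5,096,708.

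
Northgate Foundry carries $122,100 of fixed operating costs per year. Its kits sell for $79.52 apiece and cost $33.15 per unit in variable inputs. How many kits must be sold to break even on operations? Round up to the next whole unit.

2,634 kits

Unit CM = price − variable cost = $79.52 − $33.15 = $46.37.
Break-even Q = $122,100 / $46.37 = 2,633.17 → 2,634 kits.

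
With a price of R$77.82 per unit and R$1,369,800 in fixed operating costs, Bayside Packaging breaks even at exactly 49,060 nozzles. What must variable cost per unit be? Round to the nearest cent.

At break-even, FC = Q × (P − VC), so P − VC = R$1,369,800 ÷ 49,060 = R$27.9209.
Hence VC = price − CM = R$77.82 − R$27.9209 = R$49.90.

R$49.90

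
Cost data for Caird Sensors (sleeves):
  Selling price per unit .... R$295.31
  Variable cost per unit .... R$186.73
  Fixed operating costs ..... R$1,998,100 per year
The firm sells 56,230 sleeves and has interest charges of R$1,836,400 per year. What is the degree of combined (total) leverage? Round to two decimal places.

Contribution at this volume is 56,230 × R$108.58 = R$6,105,453.40.
EBIT = R$6,105,453.40 − R$1,998,100 = R$4,107,353.40. Interest = R$1,836,400.00.
DOL = R$6,105,453.40 ÷ R$4,107,353.40 = 1.4865; DFL = R$4,107,353.40 ÷ R$2,270,953.40 = 1.8086.
DCL = DOL × DFL = 1.4865 × 1.8086 = 2.6885.

2.69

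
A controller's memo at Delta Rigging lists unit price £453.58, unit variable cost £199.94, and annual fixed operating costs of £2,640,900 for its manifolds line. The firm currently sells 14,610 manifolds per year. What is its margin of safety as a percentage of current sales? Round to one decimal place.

28.7%

Contribution margin per unit = £453.58 − £199.94 = £253.64. Break-even units = £2,640,900 ÷ £253.64 = 10,412.00; break-even revenue = 10,412.00 × £453.58 = £4,722,675.53.
Current sales = 14,610 × £453.58 = £6,626,803.80.
Margin of safety = (£6,626,803.80 − £4,722,675.53) ÷ £6,626,803.80 = 28.7%.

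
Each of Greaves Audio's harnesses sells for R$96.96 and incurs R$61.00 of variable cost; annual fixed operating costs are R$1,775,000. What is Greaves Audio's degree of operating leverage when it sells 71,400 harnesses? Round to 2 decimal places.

Contribution at this volume is 71,400 × R$35.96 = R$2,567,544.00.
EBIT = R$2,567,544.00 − R$1,775,000 = R$792,544.00.
So DOL = total CM / EBIT = R$2,567,544.00 / R$792,544.00 = 3.2396.

3.24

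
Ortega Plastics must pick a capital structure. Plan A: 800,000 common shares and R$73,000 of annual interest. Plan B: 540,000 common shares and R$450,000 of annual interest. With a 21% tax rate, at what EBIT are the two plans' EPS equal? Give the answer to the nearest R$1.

R$1,233,000

Set EPS_A = EPS_B: (EBIT − R$73,000)(1 − 0.21) ÷ 800,000 = (EBIT − R$450,000)(1 − 0.21) ÷ 540,000.
Cancelling (1 − t) and cross-multiplying: 540,000·(EBIT − 73,000) = 800,000·(EBIT − 450,000).
Solving, EBIT = (450,000·800,000 − 73,000·540,000) / (800,000 − 540,000) = 320,580,000,000 / 260,000 = 1,233,000.00.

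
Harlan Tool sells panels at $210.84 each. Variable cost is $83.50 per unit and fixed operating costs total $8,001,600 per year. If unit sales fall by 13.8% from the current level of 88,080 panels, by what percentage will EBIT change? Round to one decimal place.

-48.2%

At 88,080 units, contribution = 88,080 × $127.34 = $11,216,107.20.
EBIT = $11,216,107.20 − $8,001,600 = $3,214,507.20.
Degree of operating leverage = $11,216,107.20 / $3,214,507.20 = 3.4892.
Operating income changes by 3.4892 × -13.8% = -48.2%.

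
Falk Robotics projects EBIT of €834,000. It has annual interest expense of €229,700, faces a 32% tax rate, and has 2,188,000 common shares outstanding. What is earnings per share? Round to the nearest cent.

€0.19

Pre-tax income = €834,000 − €229,700.00 = €604,300.00.
Net income = €604,300.00 × (1 − 0.32) = €410,924.00.
EPS = €410,924.00 ÷ 2,188,000 = €0.19.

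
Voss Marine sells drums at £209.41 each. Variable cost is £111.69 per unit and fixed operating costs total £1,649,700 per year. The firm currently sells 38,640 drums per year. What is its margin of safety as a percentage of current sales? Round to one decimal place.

56.3%

Unit CM = price − variable cost = £209.41 − £111.69 = £97.72. Break-even units = £1,649,700 ÷ £97.72 = 16,881.91; break-even revenue = 16,881.91 × £209.41 = £3,535,240.25.
Current sales = 38,640 × £209.41 = £8,091,602.40.
Margin of safety = (£8,091,602.40 − £3,535,240.25) ÷ £8,091,602.40 = 56.3%.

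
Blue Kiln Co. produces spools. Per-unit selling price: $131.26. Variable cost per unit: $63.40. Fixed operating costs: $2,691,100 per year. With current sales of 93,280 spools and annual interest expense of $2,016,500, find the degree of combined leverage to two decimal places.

Contribution at this volume is 93,280 × $67.86 = $6,329,980.80.
EBIT = $6,329,980.80 − $2,691,100 = $3,638,880.80. Interest = $2,016,500.00.
DOL = $6,329,980.80 ÷ $3,638,880.80 = 1.7395; DFL = $3,638,880.80 ÷ $1,622,380.80 = 2.2429.
DCL = DOL × DFL = 1.7395 × 2.2429 = 3.9015.

3.90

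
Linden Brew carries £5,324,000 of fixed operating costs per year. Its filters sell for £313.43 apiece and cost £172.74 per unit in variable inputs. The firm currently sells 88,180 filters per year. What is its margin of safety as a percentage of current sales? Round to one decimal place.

57.1%

Each unit contributes £313.43 − £172.74 = £140.69. Break-even units = £5,324,000 ÷ £140.69 = 37,842.06; break-even revenue = 37,842.06 × £313.43 = £11,860,838.15.
Actual sales revenue = 88,180 × £313.43 = £27,638,257.40.
Margin of safety = (£27,638,257.40 − £11,860,838.15) ÷ £27,638,257.40 = 57.1%.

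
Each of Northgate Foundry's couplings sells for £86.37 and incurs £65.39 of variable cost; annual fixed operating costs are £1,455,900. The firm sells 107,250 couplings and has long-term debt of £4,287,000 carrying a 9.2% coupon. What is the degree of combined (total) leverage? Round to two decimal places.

5.63

At 107,250 units, contribution = 107,250 × £20.98 = £2,250,105.00.
EBIT = £2,250,105.00 − £1,455,900 = £794,205.00. Interest = £394,404.00, so EBIT − I = £399,801.00.
DCL = contribution ÷ (EBIT − I) = £2,250,105.00 ÷ £399,801.00 = 5.6281.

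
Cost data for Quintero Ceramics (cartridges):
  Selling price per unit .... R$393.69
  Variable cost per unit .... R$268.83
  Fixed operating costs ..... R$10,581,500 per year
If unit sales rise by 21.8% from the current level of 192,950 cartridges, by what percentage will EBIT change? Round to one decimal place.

Contribution at this volume is 192,950 × R$124.86 = R$24,091,737.00.
EBIT = R$24,091,737.00 − R$10,581,500 = R$13,510,237.00.
DOL = contribution ÷ EBIT = R$24,091,737.00 ÷ R$13,510,237.00 = 1.7832.
So EBIT moves 1.7832 × (+21.8%) = +38.9%.

+38.9%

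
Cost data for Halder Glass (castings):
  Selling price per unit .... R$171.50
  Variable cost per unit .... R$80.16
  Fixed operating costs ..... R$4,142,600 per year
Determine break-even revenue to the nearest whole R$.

CM per unit = R$171.50 − R$80.16 = R$91.34; CM ratio = R$91.34 / R$171.50 = 0.5326.
Break-even sales = FC ÷ CM ratio = R$4,142,600 × R$171.50 / R$91.34 = R$7,778,146.

R$7,778,146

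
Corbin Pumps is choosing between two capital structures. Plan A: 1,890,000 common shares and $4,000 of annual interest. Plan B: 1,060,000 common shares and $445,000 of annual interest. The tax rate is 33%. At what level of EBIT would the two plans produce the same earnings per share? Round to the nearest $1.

$1,008,205

At indifference, (EBIT − 4,000)(1 − t)/1,890,000 = (EBIT − 445,000)(1 − t)/1,060,000.
The (1 − t) factor cancels: (EBIT − 4,000) × 1,060,000 = (EBIT − 445,000) × 1,890,000.
EBIT × (1,890,000 − 1,060,000) = 445,000 × 1,890,000 − 4,000 × 1,060,000 = 836,810,000,000, so EBIT = 836,810,000,000 ÷ 830,000 = 1,008,204.82.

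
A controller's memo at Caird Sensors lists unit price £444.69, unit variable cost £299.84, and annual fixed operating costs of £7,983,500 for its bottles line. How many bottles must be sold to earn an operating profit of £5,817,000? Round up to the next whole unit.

Unit CM = price − variable cost = £444.69 − £299.84 = £144.85.
Required volume = (fixed costs + target profit) ÷ CM = (£7,983,500 + £5,817,000) ÷ £144.85 = 95,274.42, so 95,275 bottles.

95,275 bottles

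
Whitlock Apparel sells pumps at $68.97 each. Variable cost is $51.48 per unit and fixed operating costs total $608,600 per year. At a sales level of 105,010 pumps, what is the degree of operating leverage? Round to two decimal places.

At 105,010 units, contribution = 105,010 × $17.49 = $1,836,624.90.
EBIT = $1,836,624.90 − $608,600 = $1,228,024.90.
DOL = contribution ÷ EBIT = $1,836,624.90 ÷ $1,228,024.90 = 1.4956.

1.50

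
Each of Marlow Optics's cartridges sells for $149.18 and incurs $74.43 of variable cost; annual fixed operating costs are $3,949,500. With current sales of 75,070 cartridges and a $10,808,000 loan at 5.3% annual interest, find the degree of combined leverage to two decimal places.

5.15

Total contribution margin = 75,070 × $74.75 = $5,611,482.50.
Subtracting fixed costs: EBIT = $5,611,482.50 − $3,949,500 = $1,661,982.50. Interest = $572,824.00.
DOL = $5,611,482.50 ÷ $1,661,982.50 = 3.3764; DFL = $1,661,982.50 ÷ $1,089,158.50 = 1.5259.
DCL = DOL × DFL = 3.3764 × 1.5259 = 5.1520.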